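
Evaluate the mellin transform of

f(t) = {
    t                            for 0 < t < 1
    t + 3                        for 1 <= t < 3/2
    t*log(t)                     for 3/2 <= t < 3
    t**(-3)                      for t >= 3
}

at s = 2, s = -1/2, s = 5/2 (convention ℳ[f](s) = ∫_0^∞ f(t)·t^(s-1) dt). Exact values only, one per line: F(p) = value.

slice at 1, 3/2, 3, transform all 4 pieces, and sum them
∫ over [0, 1) of t·t^(s-1) joins the sum
for t in [1, 3/2): the term is ∫ (t + 3)·t^(s-1)
the [3/2, 3) slice contributes ∫ t*log(t)·t^(s-1) dt
on [3, ∞): add ∫ t**(-3)·t^(s-1) dt

F(2) = 17/24 + 9*log(2)/8 + 63*log(3)/8
F(-1/2) = -2266*sqrt(3)/567 + sqrt(6) + log(2**(sqrt(6))*3**(-sqrt(6) + 2*sqrt(3))) + 6
F(5/2) = -226*sqrt(3)/147 - 27*sqrt(6)*log(3)/56 - 6/5 + 27*sqrt(6)*log(2)/56 + 3861*sqrt(6)/1960 + 54*sqrt(3)*log(3)/7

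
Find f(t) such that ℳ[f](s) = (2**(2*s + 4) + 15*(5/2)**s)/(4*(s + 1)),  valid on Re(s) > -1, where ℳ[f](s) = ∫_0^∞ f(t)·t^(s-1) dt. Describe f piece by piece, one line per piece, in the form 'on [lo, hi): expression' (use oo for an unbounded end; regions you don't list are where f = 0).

on [0, 5/2): 5*t/2
on [5/2, 4): t

summing 2 kernel integrals split by 5/2 yields ℳ[f](s)
piece [0, 5/2): integrate 5*t/2 against the kernel
segment 5/2 to 4 holds t; add its integral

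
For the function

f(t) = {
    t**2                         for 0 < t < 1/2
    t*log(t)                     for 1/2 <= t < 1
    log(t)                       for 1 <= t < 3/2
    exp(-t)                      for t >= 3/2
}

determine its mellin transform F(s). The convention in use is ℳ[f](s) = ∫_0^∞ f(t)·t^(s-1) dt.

(4*2**s*s**2*(s + 2)*(s**2 + 2*s + 1)*uppergamma(s, 3/2) - 4*2**s*s**2*(s + 2) + 4*2**s*(s + 2)*(s**2 + 2*s + 1) + 3**s*s*(s + 2)*(-4*log(2) + 4*log(3))*(s**2 + 2*s + 1) - 4*3**s*(s + 2)*(s**2 + 2*s + 1) + s**3*(s + 2)*log(4) + s**2*(s + 2)*log(4) + 2*s**2*(s + 2) + s**2*(s**2 + 2*s + 1))/(4*2**s*s**2*(s + 2)*(s**2 + 2*s + 1))
  Re(s) > -2

slice at 1/2, 1, 3/2, transform all 4 pieces, and sum them
on [0, 1/2): add ∫ t**2·t^(s-1) dt
[1/2, 1) adds the kernel integral of t*log(t)
segment [1, 3/2) carries log(t); integrate it
on [3/2, ∞) integrate f = exp(-t) against the kernel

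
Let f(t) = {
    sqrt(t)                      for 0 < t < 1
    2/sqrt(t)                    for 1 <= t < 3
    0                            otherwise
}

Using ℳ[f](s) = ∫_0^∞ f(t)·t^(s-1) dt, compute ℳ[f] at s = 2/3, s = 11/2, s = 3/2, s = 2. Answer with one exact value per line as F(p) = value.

F(2/3) = -78/7 + 12*3**(1/6)
F(11/2) = 2909/30
F(3/2) = 9/2
F(2) = -14/15 + 4*sqrt(3)

peel off the shared t-power: t**(3/2) on [0, 1); 2*sqrt(t) on [1, 3)
linearity at 1 turns ℳ[f](s) into 2 summed integrals
on [0, 1) integrate f = sqrt(t) against the kernel
the [1, 3) slice contributes ∫ 2/sqrt(t)·t^(s-1) dt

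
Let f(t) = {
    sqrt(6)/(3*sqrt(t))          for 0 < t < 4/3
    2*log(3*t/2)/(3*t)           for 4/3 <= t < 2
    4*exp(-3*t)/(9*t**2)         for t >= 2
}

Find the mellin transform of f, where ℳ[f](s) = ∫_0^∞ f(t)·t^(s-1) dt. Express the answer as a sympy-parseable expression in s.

remove the common scale on t first: 1/sqrt(t) on [0, 2); log(t)/t on [2, 3); exp(-2*t)/t**2 on [3, ∞)
strip the shared t-power: sqrt(t) on [0, 2); log(t) on [2, 3); exp(-2*t)/t on [3, ∞)
undo the shared t-power: t**(3/2) on [0, 2); t*log(t) on [2, 3); exp(-2*t) on [3, ∞)
decompose at 4/3, 2; ℳ[f](s) sums the 3 pieces' integrals
∫ sqrt(6)/(3*sqrt(t))·t^(s-1) over [0, 4/3)
on [4/3, 2): add ∫ 2*log(3*t/2)/(3*t)·t^(s-1) dt
∫ 4*exp(-3*t)/(9*t**2)·t^(s-1) over [2, ∞)

(2/3)**s*6**(-s - 1)*(-3*12**s*(s - 2)*(2*s - 1)*log(2) - 3*12**s*(2*s - 1)*log(2) + 12**s*(6*s - 3) + 12**s*sqrt(2)*(12*s + 6*(s - 2)**2 - 18) + 18**s*(2 - 4*s) + 2*18**s*(s - 2)*(2*s - 1)*log(3) + 2*18**s*(2*s - 1)*log(3) + 8*3**(s + 1)*(2*s - 1)*(2*s + (s - 2)**2 - 3)*uppergamma(s - 2, 6))/((2*s - 1)*(2*s + (s - 2)**2 - 3))
  Re(s) > 1/2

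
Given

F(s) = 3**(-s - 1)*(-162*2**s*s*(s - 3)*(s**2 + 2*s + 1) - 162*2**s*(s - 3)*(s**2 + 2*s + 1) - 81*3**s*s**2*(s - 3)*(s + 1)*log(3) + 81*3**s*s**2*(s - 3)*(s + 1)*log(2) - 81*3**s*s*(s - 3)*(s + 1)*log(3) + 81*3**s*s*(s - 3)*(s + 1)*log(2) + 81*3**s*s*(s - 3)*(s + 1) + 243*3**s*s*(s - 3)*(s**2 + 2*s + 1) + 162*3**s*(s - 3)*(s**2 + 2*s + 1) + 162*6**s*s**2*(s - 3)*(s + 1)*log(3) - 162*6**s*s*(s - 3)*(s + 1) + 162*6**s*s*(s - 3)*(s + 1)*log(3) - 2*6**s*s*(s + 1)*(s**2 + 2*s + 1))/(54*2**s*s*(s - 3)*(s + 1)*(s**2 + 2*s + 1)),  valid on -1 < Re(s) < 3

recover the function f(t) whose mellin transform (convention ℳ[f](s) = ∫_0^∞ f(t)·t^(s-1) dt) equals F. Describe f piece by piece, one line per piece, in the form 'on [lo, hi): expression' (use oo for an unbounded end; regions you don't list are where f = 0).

on [0, 1/3): t
on [1/3, 1/2): t + 1
on [1/2, 1): t*log(3*t)
on [1, oo): 1/(81*t**3)

peel off the shared t-power: 1 on [0, 1/3); (3*t + 3)/(3*t) on [1/3, 1/2); log(3*t) on [1/2, 1); …
remove the common scale on t first: 1 on [0, 1); (t + 3)/t on [1, 3/2); log(t) on [3/2, 3); …
remove the shared t-power first: t on [0, 1); t + 3 on [1, 3/2); t*log(t) on [3/2, 3); …
f breaks at 1/3, 1/2, 1 into 4 integrals to sum
the [0, 1/3) slice contributes ∫ t·t^(s-1) dt
over [1/3, 1/2), the kernel integral of (t + 1) enters the sum
piece [1/2, 1): integrate t*log(3*t) against the kernel
between 1 and ∞ the integrand is 1/(81*t**3)·t^(s-1)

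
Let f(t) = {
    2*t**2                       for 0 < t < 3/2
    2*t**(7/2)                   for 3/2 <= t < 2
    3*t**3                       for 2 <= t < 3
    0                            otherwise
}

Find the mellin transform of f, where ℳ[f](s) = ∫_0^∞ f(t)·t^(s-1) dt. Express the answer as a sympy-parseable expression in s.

(-3*2**(s + 3)*(s + 2)*(2*s + 7) + 4*2**(s + 7/2)*(s + 2)*(s + 3) + 3*3**(s + 3)*(s + 2)*(2*s + 7) + 2*(3/2)**(s + 2)*(s + 3)*(2*s + 7) - 4*(3/2)**(s + 7/2)*(s + 2)*(s + 3))/((s + 2)*(s + 3)*(2*s + 7))
  Re(s) > -2

the 3 pieces separated at 3/2, 2 each add one integral
∫ 2*t**2·t^(s-1) over [0, 3/2)
the [3/2, 2) slice contributes ∫ 2*t**(7/2)·t^(s-1) dt
∫ 3*t**3·t^(s-1) over [2, 3)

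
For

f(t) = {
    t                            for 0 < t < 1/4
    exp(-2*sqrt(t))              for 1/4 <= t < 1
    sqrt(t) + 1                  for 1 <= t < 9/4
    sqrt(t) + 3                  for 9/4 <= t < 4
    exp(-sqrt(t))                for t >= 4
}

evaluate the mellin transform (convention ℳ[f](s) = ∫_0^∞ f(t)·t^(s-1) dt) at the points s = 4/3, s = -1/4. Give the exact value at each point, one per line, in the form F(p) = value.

invert the power substitution to get t**2 on [0, 1/2); exp(-2*t) on [1/2, 1); t + 1 on [1, 3/2); …
summing 5 kernel integrals split by 1/4, 1, 9/4, 4 yields ℳ[f](s)
on [0, 1/4) integrate f = t against the kernel
over [1/4, 1), the kernel integral of exp(-2*sqrt(t)) enters the sum
piece [1, 9/4): integrate (sqrt(t) + 1) against the kernel
for t in [9/4, 4): the term is ∫ (sqrt(t) + 3)·t^(s-1)
on [4, ∞) integrate f = exp(-sqrt(t)) against the kernel

F(4/3) = 2**(1/3)*(-4158*3**(2/3) - 1596*2**(2/3) - 616*uppergamma(8/3, 2) + 33 + 616*uppergamma(8/3, 1) + 2464*2**(2/3)*uppergamma(8/3, 2) + 32928*2**(1/3))/2464
F(-1/4) = sqrt(2)*(3*sqrt(2)*(-2 - 2*sqrt(pi)*exp(2)*erfc(sqrt(2)) + sqrt(2)) + 12*E + (-5 - 12*sqrt(pi)*erfc(1) + 12*sqrt(pi)*erfc(sqrt(2)) + 8*sqrt(3))*exp(2))*exp(-2)/3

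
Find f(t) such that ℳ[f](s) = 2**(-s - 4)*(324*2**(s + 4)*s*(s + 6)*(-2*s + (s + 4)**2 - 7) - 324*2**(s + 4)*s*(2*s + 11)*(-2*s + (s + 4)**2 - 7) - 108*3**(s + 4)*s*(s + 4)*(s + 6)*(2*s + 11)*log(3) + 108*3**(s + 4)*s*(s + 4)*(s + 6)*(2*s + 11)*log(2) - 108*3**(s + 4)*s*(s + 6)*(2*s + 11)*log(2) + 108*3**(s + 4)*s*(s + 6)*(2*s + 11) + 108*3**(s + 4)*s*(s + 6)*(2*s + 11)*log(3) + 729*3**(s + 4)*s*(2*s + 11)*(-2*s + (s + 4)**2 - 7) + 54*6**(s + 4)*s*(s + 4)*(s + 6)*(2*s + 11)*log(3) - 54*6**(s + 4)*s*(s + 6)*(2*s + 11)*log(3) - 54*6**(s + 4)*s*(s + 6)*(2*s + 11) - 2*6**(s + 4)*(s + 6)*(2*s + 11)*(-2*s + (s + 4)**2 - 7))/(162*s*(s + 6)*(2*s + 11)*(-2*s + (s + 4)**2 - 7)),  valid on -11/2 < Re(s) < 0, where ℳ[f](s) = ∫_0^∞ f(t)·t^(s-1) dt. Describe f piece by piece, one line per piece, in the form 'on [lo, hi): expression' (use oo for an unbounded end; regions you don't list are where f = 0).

back out the shared t-power: t**(7/2) on [0, 1); 2*t**4 on [1, 3/2); t*log(t) on [3/2, 3); …
peel off the shared t-power: t**(3/2) on [0, 1); 2*t**2 on [1, 3/2); log(t)/t on [3/2, 3); …
cuts at 1, 3/2, 3: linearity sums the 4 kernel integrals
on [0, 1): add ∫ t**(11/2)·t^(s-1) dt
between 1 and 3/2 the integrand is 2*t**6·t^(s-1)
the [3/2, 3) slice contributes ∫ t**3*log(t)·t^(s-1) dt
[3, ∞) adds the kernel integral of 1

on [0, 1): t**(11/2)
on [1, 3/2): 2*t**6
on [3/2, 3): t**3*log(t)
on [3, oo): 1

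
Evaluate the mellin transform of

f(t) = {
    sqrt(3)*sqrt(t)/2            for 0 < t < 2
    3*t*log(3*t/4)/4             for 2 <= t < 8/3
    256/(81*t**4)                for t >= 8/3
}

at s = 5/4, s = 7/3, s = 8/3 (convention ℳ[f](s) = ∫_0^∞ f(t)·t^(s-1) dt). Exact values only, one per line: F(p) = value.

F(5/4) = -4*2**(1/4)*log(3)/3 - 2654*6**(3/4)/8019 + 16*2**(1/4)/27 + 4*2**(1/4)*log(2)/3 + 4*2**(3/4)*sqrt(3)/7 + 64*6**(3/4)*log(2)/81
F(7/3) = -9*2**(1/3)*log(3)/5 - 152*3**(2/3)/225 + 27*2**(1/3)/50 + 9*2**(1/3)*log(2)/5 + 12*2**(5/6)*sqrt(3)/17 + 128*3**(2/3)*log(2)/45
F(8/3) = -18*2**(2/3)*log(3)/11 - 1052*3**(1/3)/1089 + 54*2**(2/3)/121 + 18*2**(2/3)*log(2)/11 + 24*2**(1/6)*sqrt(3)/19 + 512*3**(1/3)*log(2)/99

strip the common scale on t: sqrt(6)*sqrt(t)/2 on [0, 1); 3*t*log(3*t/2)/2 on [1, 4/3); 16/(81*t**4) on [4/3, ∞)
remove the common scale on t first: sqrt(t) on [0, 3/2); t*log(t) on [3/2, 2); t**(-4) on [2, ∞)
f breaks at 2, 8/3 into 3 integrals to sum
the [0, 2) slice contributes ∫ sqrt(3)*sqrt(t)/2·t^(s-1) dt
for t in [2, 8/3): the term is ∫ 3*t*log(3*t/4)/4·t^(s-1)
segment 8/3 to ∞ holds 256/(81*t**4); add its integral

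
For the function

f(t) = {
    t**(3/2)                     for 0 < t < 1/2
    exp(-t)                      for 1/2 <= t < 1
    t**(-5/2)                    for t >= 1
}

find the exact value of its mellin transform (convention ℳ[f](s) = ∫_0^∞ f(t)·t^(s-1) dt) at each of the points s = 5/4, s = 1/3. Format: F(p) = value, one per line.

summing 3 kernel integrals split by 1/2, 1 yields ℳ[f](s)
on [0, 1/2) integrate f = t**(3/2) against the kernel
for t in [1/2, 1): the term is ∫ exp(-t)·t^(s-1)
segment [1, ∞) carries t**(-5/2); integrate it

F(5/4) = -uppergamma(5/4, 1) + 2**(1/4)/22 + uppergamma(5/4, 1/2) + 4/5
F(1/3) = -uppergamma(1/3, 1) + 3*2**(1/6)/22 + 6/13 + uppergamma(1/3, 1/2)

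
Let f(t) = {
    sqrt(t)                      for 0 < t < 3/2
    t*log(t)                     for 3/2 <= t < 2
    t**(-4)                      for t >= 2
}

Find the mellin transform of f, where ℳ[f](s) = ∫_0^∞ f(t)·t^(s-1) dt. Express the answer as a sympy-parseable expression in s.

(-32*2**(2*s)*(s - 4)*(2*s + 1) + 3**s*s*(s - 4)*(2*s + 1)*(-24*log(3) + 24*log(2)) + 3**s*(s - 4)*(2*s + 1)*(-24*log(3) + 24*log(2)) + 24*3**s*(s - 4)*(2*s + 1) + 16*3**s*sqrt(6)*(s - 4)*(s**2 + 2*s + 1) + 32*4**s*s*(s - 4)*(2*s + 1)*log(2) + 32*4**s*(s - 4)*(2*s + 1)*log(2) - 4**s*(2*s + 1)*(s**2 + 2*s + 1))/(16*2**s*(s - 4)*(2*s + 1)*(s**2 + 2*s + 1))
  -1/2 < Re(s) < 4

summing 3 kernel integrals split by 3/2, 2 yields ℳ[f](s)
segment 0 to 3/2 holds sqrt(t); add its integral
[3/2, 2) adds the kernel integral of t*log(t)
[2, ∞) adds the kernel integral of t**(-4)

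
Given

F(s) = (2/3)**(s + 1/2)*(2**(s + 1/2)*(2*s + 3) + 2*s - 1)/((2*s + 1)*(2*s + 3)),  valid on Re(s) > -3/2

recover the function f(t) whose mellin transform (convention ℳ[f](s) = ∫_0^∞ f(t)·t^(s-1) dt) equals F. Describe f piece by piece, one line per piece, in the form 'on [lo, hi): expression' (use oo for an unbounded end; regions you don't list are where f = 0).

on [0, 2/3): 3*t**(3/2)/2
on [2/3, 4/3): sqrt(t)/2

undo the shared t-power: 3*t/2 on [0, 2/3); 1/2 on [2/3, 4/3)
back out the common scale on t: t on [0, 1); 1/2 on [1, 2)
linearity at 2/3 turns ℳ[f](s) into 2 summed integrals
between 0 and 2/3 the integrand is 3*t**(3/2)/2·t^(s-1)
for t in [2/3, 4/3): the term is ∫ sqrt(t)/2·t^(s-1)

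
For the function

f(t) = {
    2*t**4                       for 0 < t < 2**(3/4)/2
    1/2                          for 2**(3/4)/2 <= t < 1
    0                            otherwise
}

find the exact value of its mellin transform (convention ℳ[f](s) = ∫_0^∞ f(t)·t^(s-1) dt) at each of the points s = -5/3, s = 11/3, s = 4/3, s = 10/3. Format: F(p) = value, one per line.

F(-5/3) = -3/10 + 51*2**(5/12)/70
F(11/3) = 3/22 - 3*2**(1/12)/1012
F(4/3) = 3/8 - 3*2**(2/3)/32
F(10/3) = 3/20 - 3*2**(1/6)/440

strip the power substitution: 2*t**2 on [0, sqrt(2)/2); 1/2 on [sqrt(2)/2, 1)
reversing the power substitution: 2*t on [0, 1/2); 1/2 on [1/2, 1)
back out the common scale on t: t on [0, 1); 1/2 on [1, 2)
the 2 pieces separated at 2**(3/4)/2 each add one integral
on [0, 2**(3/4)/2) integrate f = 2*t**4 against the kernel
segment [2**(3/4)/2, 1) carries 1/2; integrate it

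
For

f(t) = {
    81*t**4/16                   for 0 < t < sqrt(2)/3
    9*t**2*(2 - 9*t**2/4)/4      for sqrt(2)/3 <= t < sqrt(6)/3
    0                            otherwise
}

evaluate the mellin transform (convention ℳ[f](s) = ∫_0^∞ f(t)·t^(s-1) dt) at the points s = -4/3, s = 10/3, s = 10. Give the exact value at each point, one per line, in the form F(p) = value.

F(-4/3) = -63*6**(1/3)/32 + 117*18**(1/3)/64
F(10/3) = 6**(2/3)*(-7 + 45*3**(2/3))/2376
F(10) = 14548/1240029

the common scale on t comes off first: t**4 on [0, sqrt(2)/2); t**2*(2 - t**2) on [sqrt(2)/2, sqrt(6)/2)
undo the power substitution: t**2 on [0, 1/2); t*(2 - t) on [1/2, 3/2)
peel off the shared t-power: t on [0, 1/2); 2 - t on [1/2, 3/2)
treat the 2 regions marked off by sqrt(2)/3 separately and sum
segment 0 to sqrt(2)/3 holds 81*t**4/16; add its integral
[sqrt(2)/3, sqrt(6)/3) adds the kernel integral of 9*t**2*(2 - 9*t**2/4)/4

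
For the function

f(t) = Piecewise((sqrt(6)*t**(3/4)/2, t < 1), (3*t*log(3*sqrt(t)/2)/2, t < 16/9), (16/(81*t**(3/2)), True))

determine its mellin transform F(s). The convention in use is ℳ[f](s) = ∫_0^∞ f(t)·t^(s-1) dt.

(32*2**(4*s)*(2*s - 3)*(2*s + 1)*(4*s + 3)*log(2) - 32*2**(4*s)*(2*s - 3)*(4*s + 3) + 32*2**(4*s)*(2*s - 3)*(4*s + 3)*log(2) - 2**(4*s)*(4*s + 3)*(4*s + (2*s + 1)**2 + 3) + 3**(2*s)*(2*s - 3)*(2*s + 1)*(4*s + 3)*(-18*log(3) + 18*log(2)) + 3**(2*s)*(2*s - 3)*(4*s + 3)*(-18*log(3) + 18*log(2)) + 18*3**(2*s)*(2*s - 3)*(4*s + 3) + 12*3**(2*s)*sqrt(6)*(2*s - 3)*(4*s + (2*s + 1)**2 + 3))/(6*3**(2*s)*(2*s - 3)*(4*s + 3)*(4*s + (2*s + 1)**2 + 3))
  -3/4 < Re(s) < 3/2

strip the shared t-power: sqrt(6)*t**(1/4)/2 on [0, 1); 3*sqrt(t)*log(3*sqrt(t)/2)/2 on [1, 16/9); 16/(81*t**2) on [16/9, ∞)
remove the power substitution first: sqrt(6)*sqrt(t)/2 on [0, 1); 3*t*log(3*t/2)/2 on [1, 4/3); 16/(81*t**4) on [4/3, ∞)
the common scale on t comes off first: sqrt(t) on [0, 3/2); t*log(t) on [3/2, 2); t**(-4) on [2, ∞)
integrate the 3 segments split at 1, 16/9, then add the results
piece [0, 1): integrate sqrt(6)*t**(3/4)/2 against the kernel
∫ over [1, 16/9) of 3*t*log(3*sqrt(t)/2)/2·t^(s-1) joins the sum
piece [16/9, ∞): integrate 16/(81*t**(3/2)) against the kernel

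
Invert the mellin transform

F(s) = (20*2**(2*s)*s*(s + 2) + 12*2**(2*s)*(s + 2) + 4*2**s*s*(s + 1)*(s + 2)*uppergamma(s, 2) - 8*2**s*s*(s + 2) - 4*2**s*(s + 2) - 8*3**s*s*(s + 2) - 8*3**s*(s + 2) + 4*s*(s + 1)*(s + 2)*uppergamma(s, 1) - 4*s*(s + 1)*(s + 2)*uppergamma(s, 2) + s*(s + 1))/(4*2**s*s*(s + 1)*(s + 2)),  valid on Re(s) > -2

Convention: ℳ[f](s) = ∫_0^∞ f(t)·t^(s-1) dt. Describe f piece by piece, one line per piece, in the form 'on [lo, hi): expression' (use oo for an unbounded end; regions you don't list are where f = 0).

split f at 1/2, 1, 3/2, 2: ℳ[f](s) collects 5 kernel integrals
between 0 and 1/2 the integrand is t**2·t^(s-1)
over [1/2, 1), the kernel integral of exp(-2*t) enters the sum
on [1, 3/2): add ∫ (t + 1)·t^(s-1) dt
on [3/2, 2) integrate f = (t + 3) against the kernel
∫ over [2, ∞) of exp(-t)·t^(s-1) joins the sum

on [0, 1/2): t**2
on [1/2, 1): exp(-2*t)
on [1, 3/2): t + 1
on [3/2, 2): t + 3
on [2, oo): exp(-t)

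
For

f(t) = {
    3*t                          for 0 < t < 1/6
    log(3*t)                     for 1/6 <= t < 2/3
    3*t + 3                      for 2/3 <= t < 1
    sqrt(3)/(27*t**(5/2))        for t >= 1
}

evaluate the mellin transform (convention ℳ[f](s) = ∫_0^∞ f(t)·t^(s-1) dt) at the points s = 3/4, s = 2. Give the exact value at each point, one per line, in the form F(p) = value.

F(3/4) = 6**(1/4)*(-436*sqrt(2) + 2*2**(3/4)*3**(1/4) + 65 + log(2**(42 + 84*sqrt(2))) + 180*6**(3/4))/189
F(2) = 2*sqrt(3)/27 + 17*log(2)/72 + 23/16

undo the common scale on t: t on [0, 1/2); log(t) on [1/2, 2); t + 3 on [2, 3); …
treat the 4 regions marked off by 1/6, 2/3, 1 separately and sum
segment [0, 1/6) carries 3*t; integrate it
between 1/6 and 2/3 the integrand is log(3*t)·t^(s-1)
piece [2/3, 1): integrate (3*t + 3) against the kernel
∫ sqrt(3)/(27*t**(5/2))·t^(s-1) over [1, ∞)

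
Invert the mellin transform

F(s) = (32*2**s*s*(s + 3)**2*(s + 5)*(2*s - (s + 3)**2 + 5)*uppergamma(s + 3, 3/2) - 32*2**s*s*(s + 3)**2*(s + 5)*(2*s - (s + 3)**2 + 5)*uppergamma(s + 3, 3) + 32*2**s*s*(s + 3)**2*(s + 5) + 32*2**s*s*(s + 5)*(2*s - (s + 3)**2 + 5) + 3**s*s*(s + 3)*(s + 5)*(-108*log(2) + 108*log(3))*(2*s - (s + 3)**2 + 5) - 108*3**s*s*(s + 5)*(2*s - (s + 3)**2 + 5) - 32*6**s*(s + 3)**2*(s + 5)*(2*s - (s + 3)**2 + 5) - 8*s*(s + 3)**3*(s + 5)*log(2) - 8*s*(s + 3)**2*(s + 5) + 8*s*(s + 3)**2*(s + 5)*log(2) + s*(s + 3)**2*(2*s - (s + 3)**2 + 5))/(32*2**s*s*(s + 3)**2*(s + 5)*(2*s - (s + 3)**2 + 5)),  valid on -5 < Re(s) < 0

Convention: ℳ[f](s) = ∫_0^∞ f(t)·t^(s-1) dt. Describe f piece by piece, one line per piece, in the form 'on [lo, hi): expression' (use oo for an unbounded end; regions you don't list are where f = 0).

back out the shared t-power: t**3 on [0, 1/2); log(t) on [1/2, 1); t*log(t) on [1, 3/2); …
undo the shared t-power: t**2 on [0, 1/2); log(t)/t on [1/2, 1); log(t) on [1, 3/2); …
slice at 1/2, 1, 3/2, 3, transform all 5 pieces, and sum them
over [0, 1/2), the kernel integral of t**5 enters the sum
the [1/2, 1) slice contributes ∫ t**2*log(t)·t^(s-1) dt
over [1, 3/2), the kernel integral of t**3*log(t) enters the sum
piece [3/2, 3): integrate t**3*exp(-t) against the kernel
over [3, ∞), the kernel integral of 1 enters the sum

on [0, 1/2): t**5
on [1/2, 1): t**2*log(t)
on [1, 3/2): t**3*log(t)
on [3/2, 3): t**3*exp(-t)
on [3, oo): 1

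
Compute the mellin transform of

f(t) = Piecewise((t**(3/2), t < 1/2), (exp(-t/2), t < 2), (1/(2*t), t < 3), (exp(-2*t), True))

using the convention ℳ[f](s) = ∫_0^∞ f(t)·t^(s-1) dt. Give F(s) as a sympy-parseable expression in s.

summing 4 kernel integrals split by 1/2, 2, 3 yields ℳ[f](s)
for t in [0, 1/2): the term is ∫ t**(3/2)·t^(s-1)
on [1/2, 2): add ∫ exp(-t/2)·t^(s-1) dt
[2, 3) adds the kernel integral of 1/(2*t)
between 3 and ∞ the integrand is exp(-2*t)·t^(s-1)

(12*24**s*(s - 1)*(2*s + 3)*uppergamma(s, 1/4) - 12*24**s*(s - 1)*(2*s + 3)*uppergamma(s, 1) - 3*24**s*(2*s + 3) + 2*36**s*(2*s + 3) + 12*6**s*(s - 1)*(2*s + 3)*uppergamma(s, 6) + 6*sqrt(2)*6**s*(s - 1))/(12*12**s*(s - 1)*(2*s + 3))
  Re(s) > -3/2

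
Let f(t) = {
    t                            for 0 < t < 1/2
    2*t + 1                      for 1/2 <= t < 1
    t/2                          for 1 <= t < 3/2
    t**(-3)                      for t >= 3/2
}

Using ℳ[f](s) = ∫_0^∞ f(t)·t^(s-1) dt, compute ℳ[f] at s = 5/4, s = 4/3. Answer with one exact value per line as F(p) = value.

cuts at 1/2, 1, 3/2: linearity sums the 4 kernel integrals
piece [0, 1/2): integrate t against the kernel
on [1/2, 1) integrate f = (2*t + 1) against the kernel
piece [1, 3/2): integrate t/2 against the kernel
segment [3/2, ∞) carries t**(-3); integrate it

F(5/4) = 2**(3/4)*(-322 + 475*3**(1/4) + 924*2**(1/4))/1260
F(4/3) = 2**(2/3)*(-405 + 629*3**(1/3) + 1170*2**(1/3))/1680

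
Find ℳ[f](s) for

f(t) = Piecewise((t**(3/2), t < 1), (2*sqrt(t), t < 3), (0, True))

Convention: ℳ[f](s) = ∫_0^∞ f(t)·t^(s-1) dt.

(4*sqrt(3)*3**s*(2*s + 3) - 4*s - 10)/((2*s + 1)*(2*s + 3))
  Re(s) > -3/2

along the cuts 1, ℳ[f](s) splits into 2 integrals
[0, 1) adds the kernel integral of t**(3/2)
the [1, 3) slice contributes ∫ 2*sqrt(t)·t^(s-1) dt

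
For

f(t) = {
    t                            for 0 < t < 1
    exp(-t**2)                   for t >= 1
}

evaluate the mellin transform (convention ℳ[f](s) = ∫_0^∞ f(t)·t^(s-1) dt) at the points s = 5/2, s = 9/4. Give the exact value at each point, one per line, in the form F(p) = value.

F(5/2) = uppergamma(5/4, 1)/2 + 2/7
F(9/4) = uppergamma(9/8, 1)/2 + 4/13

the power substitution comes off first: sqrt(t) on [0, 1); exp(-t) on [1, ∞)
decompose at 1; ℳ[f](s) sums the 2 pieces' integrals
piece [0, 1): integrate t against the kernel
piece [1, ∞): integrate exp(-t**2) against the kernel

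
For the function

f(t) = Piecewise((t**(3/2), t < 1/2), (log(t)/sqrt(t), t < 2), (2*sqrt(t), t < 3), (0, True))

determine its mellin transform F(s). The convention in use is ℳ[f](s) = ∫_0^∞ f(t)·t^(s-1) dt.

2**(-s - 1/2)*(-2**(2*s + 2)*(2*s + 1)*(2*s + 3) + 2**(2*s + 3)*(-2*s - 3)*(2*s - 1)**2 + 4**s*(2*s - 1)*(2*s + 1)*(2*s + 3)*log(4) + 6**(s + 1/2)*(2*s - 1)**2*(8*s + 12) + (2*s - 1)**2*(2*s + 1) + 4*(2*s - 1)*(2*s + 1)*(2*s + 3)*log(2) + 8*(2*s + 1)*(2*s + 3))/((2*s - 1)**2*(2*s + 1)*(2*s + 3))
  Re(s) > -3/2

the shared t-power comes off first: t on [0, 1/2); log(t)/t on [1/2, 2); 2 on [2, 3)
strip the shared t-power: t**2 on [0, 1/2); log(t) on [1/2, 2); 2*t on [2, 3)
integrate the 3 segments split at 1/2, 2, then add the results
∫ t**(3/2)·t^(s-1) over [0, 1/2)
∫ over [1/2, 2) of log(t)/sqrt(t)·t^(s-1) joins the sum
the [2, 3) slice contributes ∫ 2*sqrt(t)·t^(s-1) dt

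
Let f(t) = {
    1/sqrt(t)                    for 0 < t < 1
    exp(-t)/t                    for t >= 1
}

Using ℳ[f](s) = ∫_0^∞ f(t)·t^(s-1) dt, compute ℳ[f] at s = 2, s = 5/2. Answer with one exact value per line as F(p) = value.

F(2) = exp(-1) + 2/3
F(5/2) = sqrt(pi)*erfc(1)/2 + exp(-1) + 1/2

the shared t-power comes off first: sqrt(t) on [0, 1); exp(-t) on [1, ∞)
the 2 pieces separated at 1 each add one integral
piece [0, 1): integrate 1/sqrt(t) against the kernel
between 1 and ∞ the integrand is exp(-t)/t·t^(s-1)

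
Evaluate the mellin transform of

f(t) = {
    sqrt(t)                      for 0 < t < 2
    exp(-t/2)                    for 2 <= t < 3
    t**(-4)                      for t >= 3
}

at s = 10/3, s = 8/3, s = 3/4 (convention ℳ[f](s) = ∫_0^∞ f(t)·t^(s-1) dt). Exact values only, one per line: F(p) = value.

F(10/3) = -8*2**(1/3)*uppergamma(10/3, 3/2) + 3**(1/3)/2 + 48*2**(5/6)/23 + 8*2**(1/3)*uppergamma(10/3, 1)
F(8/3) = -4*2**(2/3)*uppergamma(8/3, 3/2) + 3**(2/3)/12 + 48*2**(1/6)/19 + 4*2**(2/3)*uppergamma(8/3, 1)
F(3/4) = -2**(3/4)*uppergamma(3/4, 3/2) + 4*3**(3/4)/1053 + 2**(3/4)*uppergamma(3/4, 1) + 8*2**(1/4)/5

cuts at 2, 3: linearity sums the 3 kernel integrals
piece [0, 2): integrate sqrt(t) against the kernel
∫ exp(-t/2)·t^(s-1) over [2, 3)
over [3, ∞), the kernel integral of t**(-4) enters the sum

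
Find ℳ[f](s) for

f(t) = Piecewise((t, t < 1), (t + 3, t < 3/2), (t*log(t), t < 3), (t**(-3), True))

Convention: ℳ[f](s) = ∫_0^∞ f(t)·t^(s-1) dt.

the 4 pieces separated at 1, 3/2, 3 each add one integral
between 0 and 1 the integrand is t·t^(s-1)
over [1, 3/2), the kernel integral of (t + 3) enters the sum
the [3/2, 3) slice contributes ∫ t*log(t)·t^(s-1) dt
the [3, ∞) slice contributes ∫ t**(-3)·t^(s-1) dt

(-162*2**s*s*(s - 3)*(s**2 + 2*s + 1) - 162*2**s*(s - 3)*(s**2 + 2*s + 1) - 81*3**s*s**2*(s - 3)*(s + 1)*log(3) + 81*3**s*s**2*(s - 3)*(s + 1)*log(2) - 81*3**s*s*(s - 3)*(s + 1)*log(3) + 81*3**s*s*(s - 3)*(s + 1)*log(2) + 81*3**s*s*(s - 3)*(s + 1) + 243*3**s*s*(s - 3)*(s**2 + 2*s + 1) + 162*3**s*(s - 3)*(s**2 + 2*s + 1) + 162*6**s*s**2*(s - 3)*(s + 1)*log(3) - 162*6**s*s*(s - 3)*(s + 1) + 162*6**s*s*(s - 3)*(s + 1)*log(3) - 2*6**s*s*(s + 1)*(s**2 + 2*s + 1))/(54*2**s*s*(s - 3)*(s + 1)*(s**2 + 2*s + 1))
  -1 < Re(s) < 3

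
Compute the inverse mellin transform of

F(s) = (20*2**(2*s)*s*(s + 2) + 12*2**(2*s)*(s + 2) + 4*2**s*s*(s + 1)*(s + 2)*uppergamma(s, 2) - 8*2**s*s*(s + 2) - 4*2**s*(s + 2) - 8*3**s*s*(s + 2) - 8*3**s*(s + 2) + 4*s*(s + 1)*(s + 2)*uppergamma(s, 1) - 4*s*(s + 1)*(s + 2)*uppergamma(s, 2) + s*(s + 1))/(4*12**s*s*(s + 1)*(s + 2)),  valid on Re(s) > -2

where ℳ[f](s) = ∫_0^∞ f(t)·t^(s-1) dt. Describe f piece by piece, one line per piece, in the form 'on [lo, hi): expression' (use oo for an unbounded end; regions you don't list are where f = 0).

on [0, 1/12): 36*t**2
on [1/12, 1/6): exp(-12*t)
on [1/6, 1/4): 6*t + 1
on [1/4, 1/3): 6*t + 3
on [1/3, oo): exp(-6*t)

invert the common scale on t to get 4*t**2 on [0, 1/4); exp(-4*t) on [1/4, 1/2); 2*t + 1 on [1/2, 3/4); …
remove the common scale on t first: t**2 on [0, 1/2); exp(-2*t) on [1/2, 1); t + 1 on [1, 3/2); …
along the cuts 1/12, 1/6, 1/4, 1/3, ℳ[f](s) splits into 5 integrals
∫ 36*t**2·t^(s-1) over [0, 1/12)
segment [1/12, 1/6) carries exp(-12*t); integrate it
segment 1/6 to 1/4 holds (6*t + 1); add its integral
piece [1/4, 1/3): integrate (6*t + 3) against the kernel
segment [1/3, ∞) carries exp(-6*t); integrate it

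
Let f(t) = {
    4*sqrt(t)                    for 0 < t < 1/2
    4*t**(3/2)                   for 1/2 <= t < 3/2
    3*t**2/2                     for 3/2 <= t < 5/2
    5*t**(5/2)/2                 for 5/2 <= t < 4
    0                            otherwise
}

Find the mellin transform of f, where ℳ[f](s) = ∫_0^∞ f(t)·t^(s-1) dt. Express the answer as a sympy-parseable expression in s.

summing 4 kernel integrals split by 1/2, 3/2, 5/2 yields ℳ[f](s)
the [0, 1/2) slice contributes ∫ 4*sqrt(t)·t^(s-1) dt
segment 1/2 to 3/2 holds 4*t**(3/2); add its integral
on [3/2, 5/2) integrate f = 3*t**2/2 against the kernel
between 5/2 and 4 the integrand is 5*t**(5/2)/2·t^(s-1)

(-2**(1/2 - s)*5**(s + 7/2)*(s + 2)*(2*s + 1)*(2*s + 3) + 2**(9/2 - s)*3**(s + 3/2)*(s + 2)*(2*s + 1)*(2*s + 5) - 2**(9/2 - s)*(s + 2)*(2*s + 1)*(2*s + 5) + 2**(11/2 - s)*(s + 2)*(2*s + 3)*(2*s + 5) + 5*2**(2*s + 8)*(s + 2)*(2*s + 1)*(2*s + 3) + 75*(5/2)**s*(2*s + 1)*(2*s + 3)*(2*s + 5) - 3**(s + 3)*(2*s + 1)*(2*s + 3)*(2*s + 5)/2**s)/(8*(s + 2)*(2*s + 1)*(2*s + 3)*(2*s + 5))
  Re(s) > -1/2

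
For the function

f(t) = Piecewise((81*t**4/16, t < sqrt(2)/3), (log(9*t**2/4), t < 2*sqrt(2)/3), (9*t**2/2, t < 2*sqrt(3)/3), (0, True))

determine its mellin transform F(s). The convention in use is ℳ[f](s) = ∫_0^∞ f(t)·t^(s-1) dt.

2**(s/2)*(-16*2**s*s**2*(s + 4) + 4*2**s*s*(s + 2)*(s + 4)*log(2) - 8*2**s*(s + 2)*(s + 4) + 24*6**(s/2)*s**2*(s + 4) + s**2*(s + 2) + 4*s*(s + 2)*(s + 4)*log(2) + 8*(s + 2)*(s + 4))/(4*3**s*s**2*(s + 2)*(s + 4))
  Re(s) > -4

invert the common scale on t to get t**4 on [0, sqrt(2)/2); log(t**2) on [sqrt(2)/2, sqrt(2)); 2*t**2 on [sqrt(2), sqrt(3))
reversing the power substitution: t**2 on [0, 1/2); log(t) on [1/2, 2); 2*t on [2, 3)
the 3 pieces separated at sqrt(2)/3, 2*sqrt(2)/3 each add one integral
[0, sqrt(2)/3) adds the kernel integral of 81*t**4/16
for t in [sqrt(2)/3, 2*sqrt(2)/3): the term is ∫ log(9*t**2/4)·t^(s-1)
over [2*sqrt(2)/3, 2*sqrt(3)/3), the kernel integral of 9*t**2/2 enters the sum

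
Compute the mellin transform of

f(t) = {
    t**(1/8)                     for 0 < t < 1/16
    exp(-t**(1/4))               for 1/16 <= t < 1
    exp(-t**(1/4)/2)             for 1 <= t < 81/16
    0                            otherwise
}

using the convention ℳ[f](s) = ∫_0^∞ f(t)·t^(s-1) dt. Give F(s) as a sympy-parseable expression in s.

undo the power substitution: t**(1/4) on [0, 1/4); exp(-sqrt(t)) on [1/4, 1); exp(-sqrt(t)/2) on [1, 9/4)
reversing the power substitution: sqrt(t) on [0, 1/2); exp(-t) on [1/2, 1); exp(-t/2) on [1, 3/2)
f breaks at 1/16, 1 into 3 integrals to sum
∫ over [0, 1/16) of t**(1/8)·t^(s-1) joins the sum
on [1/16, 1) integrate f = exp(-t**(1/4)) against the kernel
∫ exp(-t**(1/4)/2)·t^(s-1) over [1, 81/16)

2**(2 - 4*s)*(16**s*(8*s + 1)*uppergamma(4*s, 1/2) - 16**s*(8*s + 1)*uppergamma(4*s, 1) + 256**s*(8*s + 1)*uppergamma(4*s, 1/2) - 256**s*(8*s + 1)*uppergamma(4*s, 3/4) + sqrt(2))/(8*s + 1)
  Re(s) > -1/8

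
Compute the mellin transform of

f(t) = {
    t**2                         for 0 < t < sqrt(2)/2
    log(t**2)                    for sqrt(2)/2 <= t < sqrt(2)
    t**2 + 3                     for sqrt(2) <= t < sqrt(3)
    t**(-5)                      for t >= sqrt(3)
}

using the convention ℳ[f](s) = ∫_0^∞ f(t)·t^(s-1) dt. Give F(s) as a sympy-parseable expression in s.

(-135*2**s*s**2*(s - 5)/2 + 27*2**s*s*(s/2 + 1)*(s - 5)*log(2) - 81*2**s*s*(s - 5) - 54*2**s*(s/2 + 1)*(s - 5) - sqrt(3)*6**(s/2)*s**2*(s/2 + 1) + 81*6**(s/2)*s**2*(s - 5) + 81*6**(s/2)*s*(s - 5) + 27*s**2*(s - 5)/4 + 27*s*(s/2 + 1)*(s - 5)*log(2) + (s - 5)*(27*s + 54))/(27*2**(s/2)*s**2*(s/2 + 1)*(s - 5))
  -2 < Re(s) < 5

strip the power substitution: t on [0, 1/2); log(t) on [1/2, 2); t + 3 on [2, 3); …
treat the 4 regions marked off by sqrt(2)/2, sqrt(2), sqrt(3) separately and sum
segment [0, sqrt(2)/2) carries t**2; integrate it
over [sqrt(2)/2, sqrt(2)), the kernel integral of log(t**2) enters the sum
[sqrt(2), sqrt(3)) adds the kernel integral of (t**2 + 3)
the [sqrt(3), ∞) slice contributes ∫ t**(-5)·t^(s-1) dt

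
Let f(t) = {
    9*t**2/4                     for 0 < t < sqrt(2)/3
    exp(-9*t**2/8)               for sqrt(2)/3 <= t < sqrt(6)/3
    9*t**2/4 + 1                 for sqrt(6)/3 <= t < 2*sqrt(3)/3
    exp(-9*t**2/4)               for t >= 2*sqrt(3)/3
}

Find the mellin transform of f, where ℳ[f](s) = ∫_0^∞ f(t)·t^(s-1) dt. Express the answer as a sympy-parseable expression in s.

peel off the common scale on t: t**2 on [0, sqrt(2)/2); exp(-t**2/2) on [sqrt(2)/2, sqrt(6)/2); t**2 + 1 on [sqrt(6)/2, sqrt(3)); …
reversing the power substitution: t on [0, 1/2); exp(-t/2) on [1/2, 3/2); t + 1 on [3/2, 3); …
the 4 pieces separated at sqrt(2)/3, sqrt(6)/3, 2*sqrt(3)/3 each add one integral
the [0, sqrt(2)/3) slice contributes ∫ 9*t**2/4·t^(s-1) dt
∫ over [sqrt(2)/3, sqrt(6)/3) of exp(-9*t**2/8)·t^(s-1) joins the sum
on [sqrt(6)/3, 2*sqrt(3)/3) integrate f = (9*t**2/4 + 1) against the kernel
∫ over [2*sqrt(3)/3, ∞) of exp(-9*t**2/4)·t^(s-1) joins the sum

2**(s/2 - 1)*(2**(s/2)*s*(s + 2)*uppergamma(s/2, 3) + 2**s*s*(s + 2)*uppergamma(s/2, 1/4) - 2**s*s*(s + 2)*uppergamma(s/2, 3/4) - 5*3**(s/2)*s - 4*3**(s/2) + 8*6**(s/2)*s + 4*6**(s/2) + s)/(3**s*s*(s + 2))
  Re(s) > -2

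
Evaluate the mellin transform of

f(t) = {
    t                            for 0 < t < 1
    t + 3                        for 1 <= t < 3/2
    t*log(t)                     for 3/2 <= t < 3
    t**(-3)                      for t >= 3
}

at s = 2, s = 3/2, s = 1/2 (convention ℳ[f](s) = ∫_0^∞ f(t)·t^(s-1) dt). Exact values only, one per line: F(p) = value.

f breaks at 1, 3/2, 3 into 4 integrals to sum
over [0, 1), the kernel integral of t enters the sum
segment 1 to 3/2 holds (t + 3); add its integral
the [3/2, 3) slice contributes ∫ t*log(t)·t^(s-1) dt
on [3, ∞) integrate f = t**(-3) against the kernel

F(2) = 17/24 + 9*log(2)/8 + 63*log(3)/8
F(3/2) = -922*sqrt(3)/675 - 2 + 213*sqrt(6)/100 + log(2**(9*sqrt(6)/20)*3**(-9*sqrt(6)/20 + 18*sqrt(3)/5))
F(1/2) = -6 - 178*sqrt(3)/135 + log(2**(sqrt(6)/2)*3**(-sqrt(6)/2 + 2*sqrt(3))) + 23*sqrt(6)/6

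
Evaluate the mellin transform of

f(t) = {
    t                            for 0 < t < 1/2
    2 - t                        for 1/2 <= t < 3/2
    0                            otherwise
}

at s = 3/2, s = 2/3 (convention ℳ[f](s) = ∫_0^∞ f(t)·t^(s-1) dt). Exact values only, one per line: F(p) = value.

F(3/2) = sqrt(2)*(-14 + 33*sqrt(3))/60
F(2/3) = 3*2**(1/3)*(-8 + 7*3**(2/3))/20

decompose at 1/2; ℳ[f](s) sums the 2 pieces' integrals
∫ t·t^(s-1) over [0, 1/2)
for t in [1/2, 3/2): the term is ∫ (2 - t)·t^(s-1)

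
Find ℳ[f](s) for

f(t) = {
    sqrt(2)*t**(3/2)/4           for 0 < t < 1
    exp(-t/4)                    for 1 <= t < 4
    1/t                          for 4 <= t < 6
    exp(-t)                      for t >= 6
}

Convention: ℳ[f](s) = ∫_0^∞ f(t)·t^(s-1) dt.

2**s*(12*24**s*(s - 1)*(2*s + 3)*uppergamma(s, 1/4) - 12*24**s*(s - 1)*(2*s + 3)*uppergamma(s, 1) - 3*24**s*(2*s + 3) + 2*36**s*(2*s + 3) + 12*6**s*(s - 1)*(2*s + 3)*uppergamma(s, 6) + 6*sqrt(2)*6**s*(s - 1))/(12*12**s*(s - 1)*(2*s + 3))
  Re(s) > -3/2

reversing the common scale on t: t**(3/2) on [0, 1/2); exp(-t/2) on [1/2, 2); 1/(2*t) on [2, 3); …
treat the 4 regions marked off by 1, 4, 6 separately and sum
for t in [0, 1): the term is ∫ sqrt(2)*t**(3/2)/4·t^(s-1)
for t in [1, 4): the term is ∫ exp(-t/4)·t^(s-1)
on [4, 6): add ∫ 1/t·t^(s-1) dt
on [6, ∞): add ∫ exp(-t)·t^(s-1) dt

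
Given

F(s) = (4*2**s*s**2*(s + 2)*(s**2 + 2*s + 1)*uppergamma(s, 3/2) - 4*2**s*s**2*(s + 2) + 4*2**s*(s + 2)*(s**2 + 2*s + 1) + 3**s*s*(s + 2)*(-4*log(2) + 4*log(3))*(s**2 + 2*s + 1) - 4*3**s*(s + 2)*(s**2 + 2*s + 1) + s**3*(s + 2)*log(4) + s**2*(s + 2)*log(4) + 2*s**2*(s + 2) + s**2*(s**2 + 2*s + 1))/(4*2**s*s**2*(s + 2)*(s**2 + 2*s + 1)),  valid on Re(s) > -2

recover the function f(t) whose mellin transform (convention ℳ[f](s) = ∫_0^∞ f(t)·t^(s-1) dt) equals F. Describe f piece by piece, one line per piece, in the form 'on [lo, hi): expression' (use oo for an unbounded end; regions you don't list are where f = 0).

breakpoints 1/2, 1, 3/2: one integral from each of the 4 segments
for t in [0, 1/2): the term is ∫ t**2·t^(s-1)
segment [1/2, 1) carries t*log(t); integrate it
on [1, 3/2) integrate f = log(t) against the kernel
the [3/2, ∞) slice contributes ∫ exp(-t)·t^(s-1) dt

on [0, 1/2): t**2
on [1/2, 1): t*log(t)
on [1, 3/2): log(t)
on [3/2, oo): exp(-t)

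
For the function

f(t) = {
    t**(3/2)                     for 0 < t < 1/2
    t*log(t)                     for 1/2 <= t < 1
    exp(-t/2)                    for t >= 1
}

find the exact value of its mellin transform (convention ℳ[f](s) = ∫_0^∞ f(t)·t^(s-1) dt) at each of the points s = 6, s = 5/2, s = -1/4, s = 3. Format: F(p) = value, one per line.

the 3 pieces separated at 1/2, 1 each add one integral
the [0, 1/2) slice contributes ∫ t**(3/2)·t^(s-1) dt
on [1/2, 1): add ∫ t*log(t)·t^(s-1) dt
segment 1 to ∞ holds exp(-t/2); add its integral

F(6) = -127/6272 + sqrt(2)/1920 + log(2)/896 + 12662*exp(-1/2)
F(5/2) = -207/3136 + sqrt(2)/196 + sqrt(2)*log(2)/56 + 3*sqrt(2)*sqrt(pi)*erfc(sqrt(2)/2) + 8*exp(-1/2)
F(-1/4) = 2**(1/4)*(-80*2**(3/4) + 18*sqrt(2) + 45*sqrt(2)*uppergamma(-1/4, 1/2) + 60*log(2) + 80)/90
F(3) = -15/256 + sqrt(2)/144 + log(2)/64 + 26*exp(-1/2)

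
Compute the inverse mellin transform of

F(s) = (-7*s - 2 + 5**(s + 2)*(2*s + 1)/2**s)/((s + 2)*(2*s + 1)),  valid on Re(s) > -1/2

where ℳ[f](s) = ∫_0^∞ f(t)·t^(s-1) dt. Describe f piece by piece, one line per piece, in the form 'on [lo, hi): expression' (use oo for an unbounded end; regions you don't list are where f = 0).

decompose at 1; ℳ[f](s) sums the 2 pieces' integrals
the [0, 1) slice contributes ∫ sqrt(t)/2·t^(s-1) dt
piece [1, 5/2): integrate 4*t**2 against the kernel

on [0, 1): sqrt(t)/2
on [1, 5/2): 4*t**2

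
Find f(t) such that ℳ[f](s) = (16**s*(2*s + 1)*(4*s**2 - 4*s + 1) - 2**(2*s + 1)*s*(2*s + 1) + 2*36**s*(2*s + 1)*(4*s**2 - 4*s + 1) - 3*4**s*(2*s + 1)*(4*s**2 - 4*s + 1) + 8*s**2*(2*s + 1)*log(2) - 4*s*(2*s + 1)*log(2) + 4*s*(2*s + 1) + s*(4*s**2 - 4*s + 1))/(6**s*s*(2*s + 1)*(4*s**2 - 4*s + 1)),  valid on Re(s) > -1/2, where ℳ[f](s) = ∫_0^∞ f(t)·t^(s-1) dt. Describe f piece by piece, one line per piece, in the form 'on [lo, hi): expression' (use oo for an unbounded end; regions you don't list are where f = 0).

strip the common scale on t: sqrt(t) on [0, 1/4); log(sqrt(t))/sqrt(t) on [1/4, 1); 3 on [1, 4); …
peel off the power substitution: t on [0, 1/2); log(t)/t on [1/2, 1); 3 on [1, 2); …
summing 4 kernel integrals split by 1/6, 2/3, 8/3 yields ℳ[f](s)
the [0, 1/6) slice contributes ∫ sqrt(6)*sqrt(t)/2·t^(s-1) dt
segment 1/6 to 2/3 holds sqrt(6)*log(sqrt(6)*sqrt(t)/2)/(3*sqrt(t)); add its integral
segment [2/3, 8/3) carries 3; integrate it
over [8/3, 6), the kernel integral of 2 enters the sum

on [0, 1/6): sqrt(6)*sqrt(t)/2
on [1/6, 2/3): sqrt(6)*log(sqrt(6)*sqrt(t)/2)/(3*sqrt(t))
on [2/3, 8/3): 3
on [8/3, 6): 2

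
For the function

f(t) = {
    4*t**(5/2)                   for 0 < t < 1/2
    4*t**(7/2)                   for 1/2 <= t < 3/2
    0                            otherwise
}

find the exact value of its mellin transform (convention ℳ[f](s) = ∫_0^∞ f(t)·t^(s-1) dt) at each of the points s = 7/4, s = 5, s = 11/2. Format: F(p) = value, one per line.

F(7/4) = 2**(3/4)*(25 + 4131*3**(1/4))/1428
F(5) = 19*sqrt(2)/16320 + 6561*sqrt(6)/1088
F(11/2) = 78737/4608

treat the 2 regions marked off by 1/2 separately and sum
∫ over [0, 1/2) of 4*t**(5/2)·t^(s-1) joins the sum
piece [1/2, 3/2): integrate 4*t**(7/2) against the kernel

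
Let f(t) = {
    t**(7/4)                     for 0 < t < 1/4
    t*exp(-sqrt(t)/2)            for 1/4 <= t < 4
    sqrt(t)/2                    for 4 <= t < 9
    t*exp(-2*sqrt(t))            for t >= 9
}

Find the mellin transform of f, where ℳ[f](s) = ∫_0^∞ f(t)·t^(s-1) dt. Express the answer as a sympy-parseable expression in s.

(36**s*(2*s + 1)*(4*s + 7)*uppergamma(2*s + 2, 6)/2 + sqrt(2)*36**s*(2*s + 1)/4 + 8*576**s*(2*s + 1)*(4*s + 7)*uppergamma(2*s + 2, 1/4) - 8*576**s*(2*s + 1)*(4*s + 7)*uppergamma(2*s + 2, 1) - 2*576**s*(4*s + 7) + 3*6**(4*s)*(4*s + 7))/(144**s*(2*s + 1)*(4*s + 7))
  Re(s) > -7/4

the shared t-power comes off first: t**(3/4) on [0, 1/4); exp(-sqrt(t)/2) on [1/4, 4); 1/(2*sqrt(t)) on [4, 9); …
back out the power substitution: t**(3/2) on [0, 1/2); exp(-t/2) on [1/2, 2); 1/(2*t) on [2, 3); …
the 4 pieces separated at 1/4, 4, 9 each add one integral
between 0 and 1/4 the integrand is t**(7/4)·t^(s-1)
∫ over [1/4, 4) of t*exp(-sqrt(t)/2)·t^(s-1) joins the sum
piece [4, 9): integrate sqrt(t)/2 against the kernel
between 9 and ∞ the integrand is t*exp(-2*sqrt(t))·t^(s-1)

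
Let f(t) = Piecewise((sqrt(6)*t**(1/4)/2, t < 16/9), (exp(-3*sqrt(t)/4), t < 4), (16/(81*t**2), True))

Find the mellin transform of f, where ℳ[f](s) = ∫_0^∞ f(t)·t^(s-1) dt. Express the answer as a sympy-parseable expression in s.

invert the power substitution to get sqrt(6)*sqrt(t)/2 on [0, 4/3); exp(-3*t/4) on [4/3, 2); 16/(81*t**4) on [2, ∞)
invert the common scale on t to get sqrt(t) on [0, 2); exp(-t/2) on [2, 3); t**(-4) on [3, ∞)
split f at 16/9, 4: ℳ[f](s) collects 3 kernel integrals
the [0, 16/9) slice contributes ∫ sqrt(6)*t**(1/4)/2·t^(s-1) dt
over [16/9, 4), the kernel integral of exp(-3*sqrt(t)/4) enters the sum
[4, ∞) adds the kernel integral of 16/(81*t**2)

2**(2*s)*(324*2**(2*s + 1/2)*(s - 2) + 162*4**s*(s - 2)*(4*s + 1)*uppergamma(2*s, 1) - 162*4**s*(s - 2)*(4*s + 1)*uppergamma(2*s, 3/2) - 9**s*(4*s + 1))/(81*9**s*(s - 2)*(4*s + 1))
  -1/4 < Re(s) < 2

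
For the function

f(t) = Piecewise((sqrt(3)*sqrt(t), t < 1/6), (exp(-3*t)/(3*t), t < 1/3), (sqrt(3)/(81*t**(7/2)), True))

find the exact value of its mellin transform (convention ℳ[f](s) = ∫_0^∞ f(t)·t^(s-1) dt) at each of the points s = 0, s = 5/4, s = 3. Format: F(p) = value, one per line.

F(0) = -expint(2, 1) + 2/7 + 2*expint(2, 1/2) + sqrt(2)
F(5/4) = 3**(3/4)*(-63*uppergamma(1/4, 1) + 9*2**(1/4) + 28 + 63*uppergamma(1/4, 1/2))/567
F(3) = -2*exp(-1)/27 + sqrt(2)/1512 + exp(-1/2)/18 + 2/27

peel off the common scale on t: sqrt(2)*sqrt(t) on [0, 1/4); exp(-2*t)/(2*t) on [1/4, 1/2); sqrt(2)/(16*t**(7/2)) on [1/2, ∞)
reversing the common scale on t: sqrt(t) on [0, 1/2); exp(-t)/t on [1/2, 1); t**(-7/2) on [1, ∞)
the shared t-power comes off first: t**(3/2) on [0, 1/2); exp(-t) on [1/2, 1); t**(-5/2) on [1, ∞)
decompose at 1/6, 1/3; ℳ[f](s) sums the 3 pieces' integrals
on [0, 1/6): add ∫ sqrt(3)*sqrt(t)·t^(s-1) dt
on [1/6, 1/3) integrate f = exp(-3*t)/(3*t) against the kernel
over [1/3, ∞), the kernel integral of sqrt(3)/(81*t**(7/2)) enters the sum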